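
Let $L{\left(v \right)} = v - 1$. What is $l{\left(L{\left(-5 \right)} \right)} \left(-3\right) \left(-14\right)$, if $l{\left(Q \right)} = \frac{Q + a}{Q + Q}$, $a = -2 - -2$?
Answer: $21$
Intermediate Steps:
$a = 0$ ($a = -2 + 2 = 0$)
$L{\left(v \right)} = -1 + v$
$l{\left(Q \right)} = \frac{1}{2}$ ($l{\left(Q \right)} = \frac{Q + 0}{Q + Q} = \frac{Q}{2 Q} = Q \frac{1}{2 Q} = \frac{1}{2}$)
$l{\left(L{\left(-5 \right)} \right)} \left(-3\right) \left(-14\right) = \frac{1}{2} \left(-3\right) \left(-14\right) = \left(- \frac{3}{2}\right) \left(-14\right) = 21$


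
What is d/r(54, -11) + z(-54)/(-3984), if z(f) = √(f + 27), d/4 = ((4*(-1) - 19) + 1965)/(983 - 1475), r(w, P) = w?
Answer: -971/3321 - I*√3/1328 ≈ -0.29238 - 0.0013043*I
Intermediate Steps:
d = -1942/123 (d = 4*(((4*(-1) - 19) + 1965)/(983 - 1475)) = 4*(((-4 - 19) + 1965)/(-492)) = 4*((-23 + 1965)*(-1/492)) = 4*(1942*(-1/492)) = 4*(-971/246) = -1942/123 ≈ -15.789)
z(f) = √(27 + f)
d/r(54, -11) + z(-54)/(-3984) = -1942/123/54 + √(27 - 54)/(-3984) = -1942/123*1/54 + √(-27)*(-1/3984) = -971/3321 + (3*I*√3)*(-1/3984) = -971/3321 - I*√3/1328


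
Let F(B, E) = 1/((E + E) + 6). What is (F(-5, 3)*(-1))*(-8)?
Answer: ⅔ ≈ 0.66667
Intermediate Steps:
F(B, E) = 1/(6 + 2*E) (F(B, E) = 1/(2*E + 6) = 1/(6 + 2*E))
(F(-5, 3)*(-1))*(-8) = ((1/(2*(3 + 3)))*(-1))*(-8) = (((½)/6)*(-1))*(-8) = (((½)*(⅙))*(-1))*(-8) = ((1/12)*(-1))*(-8) = -1/12*(-8) = ⅔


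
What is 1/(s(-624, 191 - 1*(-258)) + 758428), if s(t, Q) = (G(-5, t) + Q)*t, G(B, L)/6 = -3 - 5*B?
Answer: 1/395884 ≈ 2.5260e-6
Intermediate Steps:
G(B, L) = -18 - 30*B (G(B, L) = 6*(-3 - 5*B) = -18 - 30*B)
s(t, Q) = t*(132 + Q) (s(t, Q) = ((-18 - 30*(-5)) + Q)*t = ((-18 + 150) + Q)*t = (132 + Q)*t = t*(132 + Q))
1/(s(-624, 191 - 1*(-258)) + 758428) = 1/(-624*(132 + (191 - 1*(-258))) + 758428) = 1/(-624*(132 + (191 + 258)) + 758428) = 1/(-624*(132 + 449) + 758428) = 1/(-624*581 + 758428) = 1/(-362544 + 758428) = 1/395884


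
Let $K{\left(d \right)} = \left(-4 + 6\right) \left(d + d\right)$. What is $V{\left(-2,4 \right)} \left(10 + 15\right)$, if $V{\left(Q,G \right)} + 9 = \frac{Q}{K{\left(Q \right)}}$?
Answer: $- \frac{875}{4} \approx -218.75$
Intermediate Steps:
$K{\left(d \right)} = 4 d$ ($K{\left(d \right)} = 2 \cdot 2 d = 4 d$)
$V{\left(Q,G \right)} = - \frac{35}{4}$ ($V{\left(Q,G \right)} = -9 + \frac{Q}{4 Q} = -9 + Q \frac{1}{4 Q} = -9 + \frac{1}{4} = - \frac{35}{4}$)
$V{\left(-2,4 \right)} \left(10 + 15\right) = - \frac{35 \left(10 + 15\right)}{4} = \left(- \frac{35}{4}\right) 25 = - \frac{875}{4}$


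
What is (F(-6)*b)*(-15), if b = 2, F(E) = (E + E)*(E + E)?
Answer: -4320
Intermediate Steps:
F(E) = 4*E² (F(E) = (2*E)*(2*E) = 4*E²)
(F(-6)*b)*(-15) = ((4*(-6)²)*2)*(-15) = ((4*36)*2)*(-15) = (144*2)*(-15) = 288*(-15) = -4320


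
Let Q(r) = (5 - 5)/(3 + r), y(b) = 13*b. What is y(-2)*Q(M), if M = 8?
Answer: 0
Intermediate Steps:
Q(r) = 0 (Q(r) = 0/(3 + r) = 0)
y(-2)*Q(M) = (13*(-2))*0 = -26*0 = 0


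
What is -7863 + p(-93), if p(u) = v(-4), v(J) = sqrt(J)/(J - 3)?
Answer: -7863 - 2*I/7 ≈ -7863.0 - 0.28571*I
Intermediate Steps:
v(J) = sqrt(J)/(-3 + J)
p(u) = -2*I/7 (p(u) = sqrt(-4)/(-3 - 4) = (2*I)/(-7) = (2*I)*(-1/7) = -2*I/7)
-7863 + p(-93) = -7863 - 2*I/7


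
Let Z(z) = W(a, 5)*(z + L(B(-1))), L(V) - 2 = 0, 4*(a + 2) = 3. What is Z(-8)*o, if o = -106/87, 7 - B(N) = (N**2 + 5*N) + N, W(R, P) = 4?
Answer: 848/29 ≈ 29.241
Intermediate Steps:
a = -5/4 (a = -2 + (1/4)*3 = -2 + 3/4 = -5/4 ≈ -1.2500)
B(N) = 7 - N**2 - 6*N (B(N) = 7 - ((N**2 + 5*N) + N) = 7 - (N**2 + 6*N) = 7 + (-N**2 - 6*N) = 7 - N**2 - 6*N)
L(V) = 2 (L(V) = 2 + 0 = 2)
o = -106/87 (o = -106*1/87 = -106/87 ≈ -1.2184)
Z(z) = 8 + 4*z (Z(z) = 4*(z + 2) = 4*(2 + z) = 8 + 4*z)
Z(-8)*o = (8 + 4*(-8))*(-106/87) = (8 - 32)*(-106/87) = -24*(-106/87) = 848/29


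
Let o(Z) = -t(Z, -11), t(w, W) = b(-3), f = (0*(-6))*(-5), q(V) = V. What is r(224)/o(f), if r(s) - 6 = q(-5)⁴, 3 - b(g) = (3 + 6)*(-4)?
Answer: -631/39 ≈ -16.179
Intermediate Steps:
f = 0 (f = 0*(-5) = 0)
b(g) = 39 (b(g) = 3 - (3 + 6)*(-4) = 3 - 9*(-4) = 3 - 1*(-36) = 3 + 36 = 39)
r(s) = 631 (r(s) = 6 + (-5)⁴ = 6 + 625 = 631)
t(w, W) = 39
o(Z) = -39 (o(Z) = -1*39 = -39)
r(224)/o(f) = 631/(-39) = 631*(-1/39) = -631/39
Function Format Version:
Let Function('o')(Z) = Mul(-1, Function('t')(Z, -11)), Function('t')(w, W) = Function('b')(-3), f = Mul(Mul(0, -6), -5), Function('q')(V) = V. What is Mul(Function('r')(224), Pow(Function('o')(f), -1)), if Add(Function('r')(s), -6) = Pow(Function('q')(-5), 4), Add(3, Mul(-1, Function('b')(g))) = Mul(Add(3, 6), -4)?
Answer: Rational(-631, 39) ≈ -16.179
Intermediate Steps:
f = 0 (f = Mul(0, -5) = 0)
Function('b')(g) = 39 (Function('b')(g) = Add(3, Mul(-1, Mul(Add(3, 6), -4))) = Add(3, Mul(-1, Mul(9, -4))) = Add(3, Mul(-1, -36)) = Add(3, 36) = 39)
Function('r')(s) = 631 (Function('r')(s) = Add(6, Pow(-5, 4)) = Add(6, 625) = 631)
Function('t')(w, W) = 39
Function('o')(Z) = -39 (Function('o')(Z) = Mul(-1, 39) = -39)
Mul(Function('r')(224), Pow(Function('o')(f), -1)) = Mul(631, Pow(-39, -1)) = Mul(631, Rational(-1, 39)) = Rational(-631, 39)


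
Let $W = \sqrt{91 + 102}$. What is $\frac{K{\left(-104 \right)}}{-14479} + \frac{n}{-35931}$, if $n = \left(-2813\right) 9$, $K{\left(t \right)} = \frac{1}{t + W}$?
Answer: $\frac{44758874299}{63523702221} + \frac{\sqrt{193}}{153810417} \approx 0.7046$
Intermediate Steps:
$W = \sqrt{193} \approx 13.892$
$K{\left(t \right)} = \frac{1}{t + \sqrt{193}}$
$n = -25317$
$\frac{K{\left(-104 \right)}}{-14479} + \frac{n}{-35931} = \frac{1}{\left(-104 + \sqrt{193}\right) \left(-14479\right)} - \frac{25317}{-35931} = \frac{1}{-104 + \sqrt{193}} \left(- \frac{1}{14479}\right) - - \frac{291}{413} = - \frac{1}{14479 \left(-104 + \sqrt{193}\right)} + \frac{291}{413} = \frac{291}{413} - \frac{1}{14479 \left(-104 + \sqrt{193}\right)}$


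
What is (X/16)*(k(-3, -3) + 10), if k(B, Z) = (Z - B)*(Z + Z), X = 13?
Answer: 65/8 ≈ 8.1250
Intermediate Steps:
k(B, Z) = 2*Z*(Z - B) (k(B, Z) = (Z - B)*(2*Z) = 2*Z*(Z - B))
(X/16)*(k(-3, -3) + 10) = (13/16)*(2*(-3)*(-3 - 1*(-3)) + 10) = (13*(1/16))*(2*(-3)*(-3 + 3) + 10) = 13*(2*(-3)*0 + 10)/16 = 13*(0 + 10)/16 = (13/16)*10 = 65/8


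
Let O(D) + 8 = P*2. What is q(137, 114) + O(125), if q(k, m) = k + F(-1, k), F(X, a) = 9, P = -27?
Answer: 84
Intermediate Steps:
O(D) = -62 (O(D) = -8 - 27*2 = -8 - 54 = -62)
q(k, m) = 9 + k (q(k, m) = k + 9 = 9 + k)
q(137, 114) + O(125) = (9 + 137) - 62 = 146 - 62 = 84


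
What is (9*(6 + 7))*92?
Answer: 10764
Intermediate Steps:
(9*(6 + 7))*92 = (9*13)*92 = 117*92 = 10764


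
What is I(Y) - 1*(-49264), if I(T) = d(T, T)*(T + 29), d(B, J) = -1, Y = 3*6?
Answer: 49217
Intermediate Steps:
Y = 18
I(T) = -29 - T (I(T) = -(T + 29) = -(29 + T) = -29 - T)
I(Y) - 1*(-49264) = (-29 - 1*18) - 1*(-49264) = (-29 - 18) + 49264 = -47 + 49264 = 49217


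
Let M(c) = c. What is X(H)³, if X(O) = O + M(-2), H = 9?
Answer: 343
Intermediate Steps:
X(O) = -2 + O (X(O) = O - 2 = -2 + O)
X(H)³ = (-2 + 9)³ = 7³ = 343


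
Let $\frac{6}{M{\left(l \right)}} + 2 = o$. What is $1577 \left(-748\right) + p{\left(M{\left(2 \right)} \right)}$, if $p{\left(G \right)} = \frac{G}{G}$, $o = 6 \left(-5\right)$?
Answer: $-1179595$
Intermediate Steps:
$o = -30$
$M{\left(l \right)} = - \frac{3}{16}$ ($M{\left(l \right)} = \frac{6}{-2 - 30} = \frac{6}{-32} = 6 \left(- \frac{1}{32}\right) = - \frac{3}{16}$)
$p{\left(G \right)} = 1$
$1577 \left(-748\right) + p{\left(M{\left(2 \right)} \right)} = 1577 \left(-748\right) + 1 = -1179596 + 1 = -1179595$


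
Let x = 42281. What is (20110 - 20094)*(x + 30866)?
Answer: 1170352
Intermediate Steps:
(20110 - 20094)*(x + 30866) = (20110 - 20094)*(42281 + 30866) = 16*73147 = 1170352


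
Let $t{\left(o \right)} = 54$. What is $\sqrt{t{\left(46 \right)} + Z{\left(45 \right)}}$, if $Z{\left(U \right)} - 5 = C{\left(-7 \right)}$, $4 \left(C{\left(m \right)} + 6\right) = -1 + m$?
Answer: $\sqrt{51} \approx 7.1414$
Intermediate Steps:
$C{\left(m \right)} = - \frac{25}{4} + \frac{m}{4}$ ($C{\left(m \right)} = -6 + \frac{-1 + m}{4} = -6 + \left(- \frac{1}{4} + \frac{m}{4}\right) = - \frac{25}{4} + \frac{m}{4}$)
$Z{\left(U \right)} = -3$ ($Z{\left(U \right)} = 5 + \left(- \frac{25}{4} + \frac{1}{4} \left(-7\right)\right) = 5 - 8 = -3$)
$\sqrt{t{\left(46 \right)} + Z{\left(45 \right)}} = \sqrt{54 - 3} = \sqrt{51}$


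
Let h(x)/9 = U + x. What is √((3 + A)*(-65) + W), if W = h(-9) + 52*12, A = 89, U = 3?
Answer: I*√5410 ≈ 73.553*I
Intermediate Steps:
h(x) = 27 + 9*x (h(x) = 9*(3 + x) = 27 + 9*x)
W = 570 (W = (27 + 9*(-9)) + 52*12 = (27 - 81) + 624 = -54 + 624 = 570)
√((3 + A)*(-65) + W) = √((3 + 89)*(-65) + 570) = √(92*(-65) + 570) = √(-5980 + 570) = √(-5410) = I*√5410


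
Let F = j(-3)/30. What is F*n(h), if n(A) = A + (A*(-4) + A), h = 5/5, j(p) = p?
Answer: ⅕ ≈ 0.20000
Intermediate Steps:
h = 1 (h = 5*(⅕) = 1)
F = -⅒ (F = -3/30 = -3*1/30 = -⅒ ≈ -0.10000)
n(A) = -2*A (n(A) = A + (-4*A + A) = A - 3*A = -2*A)
F*n(h) = -(-1)/5 = -⅒*(-2) = ⅕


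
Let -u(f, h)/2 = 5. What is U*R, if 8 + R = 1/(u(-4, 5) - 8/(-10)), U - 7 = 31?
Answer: -7087/23 ≈ -308.13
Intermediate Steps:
u(f, h) = -10 (u(f, h) = -2*5 = -10)
U = 38 (U = 7 + 31 = 38)
R = -373/46 (R = -8 + 1/(-10 - 8/(-10)) = -8 + 1/(-10 - 8*(-⅒)) = -8 + 1/(-10 + ⅘) = -8 + 1/(-46/5) = -8 - 5/46 = -373/46 ≈ -8.1087)
U*R = 38*(-373/46) = -7087/23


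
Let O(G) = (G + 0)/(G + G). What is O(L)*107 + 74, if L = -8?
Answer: 255/2 ≈ 127.50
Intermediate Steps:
O(G) = ½ (O(G) = G/((2*G)) = G*(1/(2*G)) = ½)
O(L)*107 + 74 = (½)*107 + 74 = 107/2 + 74 = 255/2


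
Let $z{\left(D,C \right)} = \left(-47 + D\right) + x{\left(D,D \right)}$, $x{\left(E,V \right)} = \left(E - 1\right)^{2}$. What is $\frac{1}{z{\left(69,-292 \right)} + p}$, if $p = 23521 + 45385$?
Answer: $\frac{1}{73552} \approx 1.3596 \cdot 10^{-5}$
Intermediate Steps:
$p = 68906$
$x{\left(E,V \right)} = \left(-1 + E\right)^{2}$
$z{\left(D,C \right)} = -47 + D + \left(-1 + D\right)^{2}$ ($z{\left(D,C \right)} = \left(-47 + D\right) + \left(-1 + D\right)^{2} = -47 + D + \left(-1 + D\right)^{2}$)
$\frac{1}{z{\left(69,-292 \right)} + p} = \frac{1}{\left(-46 + 69^{2} - 69\right) + 68906} = \frac{1}{\left(-46 + 4761 - 69\right) + 68906} = \frac{1}{4646 + 68906} = \frac{1}{73552}$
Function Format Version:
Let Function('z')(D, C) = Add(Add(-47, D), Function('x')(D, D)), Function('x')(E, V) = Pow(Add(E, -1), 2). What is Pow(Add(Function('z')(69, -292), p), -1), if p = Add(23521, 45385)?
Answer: Rational(1, 73552) ≈ 1.3596e-5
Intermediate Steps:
p = 68906
Function('x')(E, V) = Pow(Add(-1, E), 2)
Function('z')(D, C) = Add(-47, D, Pow(Add(-1, D), 2)) (Function('z')(D, C) = Add(Add(-47, D), Pow(Add(-1, D), 2)) = Add(-47, D, Pow(Add(-1, D), 2)))
Pow(Add(Function('z')(69, -292), p), -1) = Pow(Add(Add(-46, Pow(69, 2), Mul(-1, 69)), 68906), -1) = Pow(Add(Add(-46, 4761, -69), 68906), -1) = Pow(Add(4646, 68906), -1) = Pow(73552, -1) = Rational(1, 73552)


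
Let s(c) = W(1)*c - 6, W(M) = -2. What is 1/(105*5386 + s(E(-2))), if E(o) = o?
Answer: 1/565528 ≈ 1.7683e-6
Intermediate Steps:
s(c) = -6 - 2*c (s(c) = -2*c - 6 = -6 - 2*c)
1/(105*5386 + s(E(-2))) = 1/(105*5386 + (-6 - 2*(-2))) = 1/(565530 + (-6 + 4)) = 1/(565530 - 2) = 1/565528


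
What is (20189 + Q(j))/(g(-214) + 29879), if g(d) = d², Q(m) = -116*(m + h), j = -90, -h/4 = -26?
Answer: 3713/15135 ≈ 0.24533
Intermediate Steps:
h = 104 (h = -4*(-26) = 104)
Q(m) = -12064 - 116*m (Q(m) = -116*(m + 104) = -116*(104 + m) = -12064 - 116*m)
(20189 + Q(j))/(g(-214) + 29879) = (20189 + (-12064 - 116*(-90)))/((-214)² + 29879) = (20189 + (-12064 + 10440))/(45796 + 29879) = (20189 - 1624)/75675 = 18565*(1/75675) = 3713/15135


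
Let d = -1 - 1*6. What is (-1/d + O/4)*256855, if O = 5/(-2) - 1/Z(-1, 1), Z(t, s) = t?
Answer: -3339115/56 ≈ -59627.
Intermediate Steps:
d = -7 (d = -1 - 6 = -7)
O = -3/2 (O = 5/(-2) - 1/(-1) = 5*(-½) - 1*(-1) = -5/2 + 1 = -3/2 ≈ -1.5000)
(-1/d + O/4)*256855 = (-1/(-7) - 3/2/4)*256855 = (-1*(-⅐) - 3/2*¼)*256855 = (⅐ - 3/8)*256855 = -13/56*256855 = -3339115/56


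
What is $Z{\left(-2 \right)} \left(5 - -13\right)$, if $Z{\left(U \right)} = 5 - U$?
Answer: $126$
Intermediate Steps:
$Z{\left(-2 \right)} \left(5 - -13\right) = \left(5 - -2\right) \left(5 - -13\right) = \left(5 + 2\right) \left(5 + 13\right) = 7 \cdot 18 = 126$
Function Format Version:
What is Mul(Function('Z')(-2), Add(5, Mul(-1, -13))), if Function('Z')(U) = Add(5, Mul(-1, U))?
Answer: 126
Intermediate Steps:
Mul(Function('Z')(-2), Add(5, Mul(-1, -13))) = Mul(Add(5, Mul(-1, -2)), Add(5, Mul(-1, -13))) = Mul(Add(5, 2), Add(5, 13)) = Mul(7, 18) = 126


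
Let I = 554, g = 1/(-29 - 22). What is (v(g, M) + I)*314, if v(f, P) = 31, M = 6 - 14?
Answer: 183690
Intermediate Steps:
M = -8
g = -1/51 (g = 1/(-51) = -1/51 ≈ -0.019608)
(v(g, M) + I)*314 = (31 + 554)*314 = 585*314 = 183690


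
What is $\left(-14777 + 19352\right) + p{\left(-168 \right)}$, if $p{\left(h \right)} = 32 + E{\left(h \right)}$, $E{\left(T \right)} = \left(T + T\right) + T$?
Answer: $4103$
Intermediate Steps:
$E{\left(T \right)} = 3 T$ ($E{\left(T \right)} = 2 T + T = 3 T$)
$p{\left(h \right)} = 32 + 3 h$
$\left(-14777 + 19352\right) + p{\left(-168 \right)} = \left(-14777 + 19352\right) + \left(32 + 3 \left(-168\right)\right) = 4575 + \left(32 - 504\right) = 4575 - 472 = 4103$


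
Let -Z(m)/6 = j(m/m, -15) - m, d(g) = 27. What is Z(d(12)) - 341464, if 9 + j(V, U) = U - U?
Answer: -341248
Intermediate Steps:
j(V, U) = -9 (j(V, U) = -9 + (U - U) = -9 + 0 = -9)
Z(m) = 54 + 6*m (Z(m) = -6*(-9 - m) = 54 + 6*m)
Z(d(12)) - 341464 = (54 + 6*27) - 341464 = (54 + 162) - 341464 = 216 - 341464 = -341248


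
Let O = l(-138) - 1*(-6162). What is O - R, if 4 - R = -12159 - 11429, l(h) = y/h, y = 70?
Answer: -1202705/69 ≈ -17431.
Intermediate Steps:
l(h) = 70/h
R = 23592 (R = 4 - (-12159 - 11429) = 4 - 1*(-23588) = 4 + 23588 = 23592)
O = 425143/69 (O = 70/(-138) - 1*(-6162) = 70*(-1/138) + 6162 = -35/69 + 6162 = 425143/69 ≈ 6161.5)
O - R = 425143/69 - 1*23592 = 425143/69 - 23592 = -1202705/69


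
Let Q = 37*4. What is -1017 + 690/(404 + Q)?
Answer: -4063/4 ≈ -1015.8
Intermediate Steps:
Q = 148
-1017 + 690/(404 + Q) = -1017 + 690/(404 + 148) = -1017 + 690/552 = -1017 + 690*(1/552) = -1017 + 5/4 = -4063/4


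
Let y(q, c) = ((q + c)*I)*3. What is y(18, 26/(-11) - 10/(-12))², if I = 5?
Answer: 29539225/484 ≈ 61031.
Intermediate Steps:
y(q, c) = 15*c + 15*q (y(q, c) = ((q + c)*5)*3 = ((c + q)*5)*3 = (5*c + 5*q)*3 = 15*c + 15*q)
y(18, 26/(-11) - 10/(-12))² = (15*(26/(-11) - 10/(-12)) + 15*18)² = (15*(26*(-1/11) - 10*(-1/12)) + 270)² = (15*(-26/11 + ⅚) + 270)² = (15*(-101/66) + 270)² = (-505/22 + 270)² = (5435/22)² = 29539225/484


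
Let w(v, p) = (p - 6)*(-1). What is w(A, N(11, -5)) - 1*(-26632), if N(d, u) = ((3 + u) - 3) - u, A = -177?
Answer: 26638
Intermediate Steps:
N(d, u) = 0 (N(d, u) = u - u = 0)
w(v, p) = 6 - p (w(v, p) = (-6 + p)*(-1) = 6 - p)
w(A, N(11, -5)) - 1*(-26632) = (6 - 1*0) - 1*(-26632) = (6 + 0) + 26632 = 6 + 26632 = 26638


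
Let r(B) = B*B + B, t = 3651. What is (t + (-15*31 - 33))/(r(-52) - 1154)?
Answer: 3153/1498 ≈ 2.1048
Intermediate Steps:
r(B) = B + B² (r(B) = B² + B = B + B²)
(t + (-15*31 - 33))/(r(-52) - 1154) = (3651 + (-15*31 - 33))/(-52*(1 - 52) - 1154) = (3651 + (-465 - 33))/(-52*(-51) - 1154) = (3651 - 498)/(2652 - 1154) = 3153/1498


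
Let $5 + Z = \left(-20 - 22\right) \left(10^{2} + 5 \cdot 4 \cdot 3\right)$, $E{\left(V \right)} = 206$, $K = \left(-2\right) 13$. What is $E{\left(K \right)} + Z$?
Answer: $-6519$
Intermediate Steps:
$K = -26$
$Z = -6725$ ($Z = -5 + \left(-20 - 22\right) \left(10^{2} + 5 \cdot 4 \cdot 3\right) = -5 + \left(-20 - 22\right) \left(100 + 20 \cdot 3\right) = -5 - 42 \left(100 + 60\right) = -5 - 6720 = -6725$)
$E{\left(K \right)} + Z = 206 - 6725 = -6519$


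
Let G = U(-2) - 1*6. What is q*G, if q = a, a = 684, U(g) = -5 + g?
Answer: -8892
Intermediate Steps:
G = -13 (G = (-5 - 2) - 1*6 = -7 - 6 = -13)
q = 684
q*G = 684*(-13) = -8892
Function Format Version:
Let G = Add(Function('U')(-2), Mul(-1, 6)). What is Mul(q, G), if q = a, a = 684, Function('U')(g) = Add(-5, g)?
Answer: -8892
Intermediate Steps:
G = -13 (G = Add(Add(-5, -2), Mul(-1, 6)) = Add(-7, -6) = -13)
q = 684
Mul(q, G) = Mul(684, -13) = -8892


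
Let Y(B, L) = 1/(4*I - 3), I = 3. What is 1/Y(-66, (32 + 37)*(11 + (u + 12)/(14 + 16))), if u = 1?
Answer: 9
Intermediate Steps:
Y(B, L) = ⅑ (Y(B, L) = 1/(4*3 - 3) = 1/(12 - 3) = 1/9 = ⅑)
1/Y(-66, (32 + 37)*(11 + (u + 12)/(14 + 16))) = 1/(⅑) = 9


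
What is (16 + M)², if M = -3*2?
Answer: 100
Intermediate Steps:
M = -6
(16 + M)² = (16 - 6)² = 10² = 100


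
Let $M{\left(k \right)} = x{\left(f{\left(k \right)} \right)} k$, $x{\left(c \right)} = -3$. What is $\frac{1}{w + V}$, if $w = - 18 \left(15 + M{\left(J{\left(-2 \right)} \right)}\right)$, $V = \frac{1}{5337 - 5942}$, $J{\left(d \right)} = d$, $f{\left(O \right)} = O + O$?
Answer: $- \frac{605}{228691} \approx -0.0026455$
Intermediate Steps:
$f{\left(O \right)} = 2 O$
$M{\left(k \right)} = - 3 k$
$V = - \frac{1}{605}$ ($V = \frac{1}{-605} = - \frac{1}{605} \approx -0.0016529$)
$w = -378$ ($w = - 18 \left(15 - -6\right) = - 18 \left(15 + 6\right) = \left(-18\right) 21 = -378$)
$\frac{1}{w + V} = \frac{1}{-378 - \frac{1}{605}} = \frac{1}{- \frac{228691}{605}} = - \frac{605}{228691}$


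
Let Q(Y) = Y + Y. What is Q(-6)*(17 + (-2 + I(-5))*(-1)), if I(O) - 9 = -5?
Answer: -180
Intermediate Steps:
I(O) = 4 (I(O) = 9 - 5 = 4)
Q(Y) = 2*Y
Q(-6)*(17 + (-2 + I(-5))*(-1)) = (2*(-6))*(17 + (-2 + 4)*(-1)) = -12*(17 + 2*(-1)) = -12*(17 - 2) = -12*15 = -180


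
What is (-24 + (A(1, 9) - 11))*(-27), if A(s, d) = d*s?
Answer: 702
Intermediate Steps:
(-24 + (A(1, 9) - 11))*(-27) = (-24 + (9*1 - 11))*(-27) = (-24 + (9 - 11))*(-27) = (-24 - 2)*(-27) = -26*(-27) = 702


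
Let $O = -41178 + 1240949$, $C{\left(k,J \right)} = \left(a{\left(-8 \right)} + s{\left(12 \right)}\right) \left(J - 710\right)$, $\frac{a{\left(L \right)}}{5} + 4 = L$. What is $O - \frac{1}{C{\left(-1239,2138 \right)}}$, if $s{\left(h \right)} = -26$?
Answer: $\frac{147341476969}{122808} \approx 1.1998 \cdot 10^{6}$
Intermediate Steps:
$a{\left(L \right)} = -20 + 5 L$
$C{\left(k,J \right)} = 61060 - 86 J$ ($C{\left(k,J \right)} = \left(\left(-20 + 5 \left(-8\right)\right) - 26\right) \left(J - 710\right) = \left(\left(-20 - 40\right) - 26\right) \left(-710 + J\right) = \left(-60 - 26\right) \left(-710 + J\right) = - 86 \left(-710 + J\right) = 61060 - 86 J$)
$O = 1199771$
$O - \frac{1}{C{\left(-1239,2138 \right)}} = 1199771 - \frac{1}{61060 - 183868} = 1199771 - \frac{1}{-122808} = 1199771 - - \frac{1}{122808} = 1199771 + \frac{1}{122808} = \frac{147341476969}{122808}$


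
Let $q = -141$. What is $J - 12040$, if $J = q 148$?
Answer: $-32908$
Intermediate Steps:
$J = -20868$ ($J = \left(-141\right) 148 = -20868$)
$J - 12040 = -20868 - 12040 = -32908$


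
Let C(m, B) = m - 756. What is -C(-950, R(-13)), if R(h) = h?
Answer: 1706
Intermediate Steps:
C(m, B) = -756 + m
-C(-950, R(-13)) = -(-756 - 950) = -1*(-1706) = 1706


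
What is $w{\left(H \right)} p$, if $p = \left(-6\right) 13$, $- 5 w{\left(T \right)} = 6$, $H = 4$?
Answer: $\frac{468}{5} \approx 93.6$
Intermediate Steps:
$w{\left(T \right)} = - \frac{6}{5}$ ($w{\left(T \right)} = \left(- \frac{1}{5}\right) 6 = - \frac{6}{5}$)
$p = -78$
$w{\left(H \right)} p = \left(- \frac{6}{5}\right) \left(-78\right) = \frac{468}{5}$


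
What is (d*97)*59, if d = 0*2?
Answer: 0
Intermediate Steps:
d = 0
(d*97)*59 = (0*97)*59 = 0*59 = 0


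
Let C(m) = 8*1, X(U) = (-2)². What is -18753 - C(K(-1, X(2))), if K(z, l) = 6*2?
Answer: -18761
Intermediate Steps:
X(U) = 4
K(z, l) = 12
C(m) = 8
-18753 - C(K(-1, X(2))) = -18753 - 1*8 = -18753 - 8 = -18761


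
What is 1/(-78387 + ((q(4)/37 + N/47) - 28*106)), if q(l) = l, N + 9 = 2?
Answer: -1739/141476416 ≈ -1.2292e-5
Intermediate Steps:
N = -7 (N = -9 + 2 = -7)
1/(-78387 + ((q(4)/37 + N/47) - 28*106)) = 1/(-78387 + ((4/37 - 7/47) - 28*106)) = 1/(-78387 + ((4*(1/37) - 7*1/47) - 2968)) = 1/(-78387 + ((4/37 - 7/47) - 2968)) = 1/(-78387 + (-71/1739 - 2968)) = 1/(-78387 - 5161423/1739) = 1/(-141476416/1739) = -1739/141476416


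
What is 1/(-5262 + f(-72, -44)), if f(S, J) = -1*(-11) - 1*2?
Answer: -1/5253 ≈ -0.00019037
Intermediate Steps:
f(S, J) = 9 (f(S, J) = 11 - 2 = 9)
1/(-5262 + f(-72, -44)) = 1/(-5262 + 9) = 1/(-5253) = -1/5253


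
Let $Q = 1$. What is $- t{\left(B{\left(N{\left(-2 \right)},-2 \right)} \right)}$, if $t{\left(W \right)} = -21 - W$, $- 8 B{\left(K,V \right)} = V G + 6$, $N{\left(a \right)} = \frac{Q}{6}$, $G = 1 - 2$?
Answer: $20$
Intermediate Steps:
$G = -1$
$N{\left(a \right)} = \frac{1}{6}$ ($N{\left(a \right)} = 1 \cdot \frac{1}{6} = \frac{1}{6}$)
$B{\left(K,V \right)} = - \frac{3}{4} + \frac{V}{8}$ ($B{\left(K,V \right)} = - \frac{V \left(-1\right) + 6}{8} = - \frac{- V + 6}{8} = - \frac{6 - V}{8} = - \frac{3}{4} + \frac{V}{8}$)
$- t{\left(B{\left(N{\left(-2 \right)},-2 \right)} \right)} = - (-21 - \left(- \frac{3}{4} + \frac{1}{8} \left(-2\right)\right)) = - (-21 - \left(- \frac{3}{4} - \frac{1}{4}\right)) = - (-21 - -1) = - (-21 + 1) = \left(-1\right) \left(-20\right) = 20$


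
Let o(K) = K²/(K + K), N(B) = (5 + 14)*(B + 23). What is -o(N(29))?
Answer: -494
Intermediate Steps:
N(B) = 437 + 19*B (N(B) = 19*(23 + B) = 437 + 19*B)
o(K) = K/2 (o(K) = K²/((2*K)) = (1/(2*K))*K² = K/2)
-o(N(29)) = -(437 + 19*29)/2 = -(437 + 551)/2 = -988/2 = -1*494 = -494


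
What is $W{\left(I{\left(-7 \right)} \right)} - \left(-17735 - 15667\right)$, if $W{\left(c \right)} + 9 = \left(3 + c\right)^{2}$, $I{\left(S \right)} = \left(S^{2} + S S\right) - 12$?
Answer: $41314$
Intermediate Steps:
$I{\left(S \right)} = -12 + 2 S^{2}$ ($I{\left(S \right)} = \left(S^{2} + S^{2}\right) - 12 = 2 S^{2} - 12 = -12 + 2 S^{2}$)
$W{\left(c \right)} = -9 + \left(3 + c\right)^{2}$
$W{\left(I{\left(-7 \right)} \right)} - \left(-17735 - 15667\right) = \left(-12 + 2 \left(-7\right)^{2}\right) \left(6 - \left(12 - 2 \left(-7\right)^{2}\right)\right) - \left(-17735 - 15667\right) = \left(-12 + 2 \cdot 49\right) \left(6 + \left(-12 + 2 \cdot 49\right)\right) - -33402 = \left(-12 + 98\right) \left(6 + \left(-12 + 98\right)\right) + 33402 = 86 \left(6 + 86\right) + 33402 = 86 \cdot 92 + 33402 = 7912 + 33402 = 41314$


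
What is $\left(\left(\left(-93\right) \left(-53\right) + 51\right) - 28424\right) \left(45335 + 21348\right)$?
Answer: $-1563316252$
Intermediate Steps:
$\left(\left(\left(-93\right) \left(-53\right) + 51\right) - 28424\right) \left(45335 + 21348\right) = \left(\left(4929 + 51\right) - 28424\right) 66683 = \left(4980 - 28424\right) 66683 = \left(-23444\right) 66683 = -1563316252$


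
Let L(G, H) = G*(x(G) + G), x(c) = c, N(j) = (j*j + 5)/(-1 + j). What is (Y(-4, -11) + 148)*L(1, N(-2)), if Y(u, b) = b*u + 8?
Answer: 400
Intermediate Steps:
N(j) = (5 + j²)/(-1 + j) (N(j) = (j² + 5)/(-1 + j) = (5 + j²)/(-1 + j))
Y(u, b) = 8 + b*u
L(G, H) = 2*G² (L(G, H) = G*(G + G) = G*(2*G) = 2*G²)
(Y(-4, -11) + 148)*L(1, N(-2)) = ((8 - 11*(-4)) + 148)*(2*1²) = ((8 + 44) + 148)*(2*1) = (52 + 148)*2 = 200*2 = 400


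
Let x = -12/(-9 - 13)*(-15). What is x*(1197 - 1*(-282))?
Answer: -133110/11 ≈ -12101.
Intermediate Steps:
x = -90/11 (x = -12/(-22)*(-15) = -12*(-1/22)*(-15) = (6/11)*(-15) = -90/11 ≈ -8.1818)
x*(1197 - 1*(-282)) = -90*(1197 - 1*(-282))/11 = -90*(1197 + 282)/11 = -90/11*1479 = -133110/11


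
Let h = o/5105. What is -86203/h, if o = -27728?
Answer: 440066315/27728 ≈ 15871.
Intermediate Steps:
h = -27728/5105 ≈ -5.4315
-86203/h = -86203/(-27728/5105) = -86203*(-5105/27728) = 440066315/27728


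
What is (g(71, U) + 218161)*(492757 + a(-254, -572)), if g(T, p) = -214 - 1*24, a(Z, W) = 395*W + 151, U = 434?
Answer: 58178467464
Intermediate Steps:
a(Z, W) = 151 + 395*W
g(T, p) = -238 (g(T, p) = -214 - 24 = -238)
(g(71, U) + 218161)*(492757 + a(-254, -572)) = (-238 + 218161)*(492757 + (151 + 395*(-572))) = 217923*(492757 + (151 - 225940)) = 217923*(492757 - 225789) = 217923*266968 = 58178467464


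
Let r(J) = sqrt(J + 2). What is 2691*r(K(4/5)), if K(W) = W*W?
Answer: 2691*sqrt(66)/5 ≈ 4372.4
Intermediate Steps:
K(W) = W**2
r(J) = sqrt(2 + J)
2691*r(K(4/5)) = 2691*sqrt(2 + (4/5)**2) = 2691*sqrt(2 + 16/25) = 2691*sqrt(66/25) = 2691*(sqrt(66)/5) = 2691*sqrt(66)/5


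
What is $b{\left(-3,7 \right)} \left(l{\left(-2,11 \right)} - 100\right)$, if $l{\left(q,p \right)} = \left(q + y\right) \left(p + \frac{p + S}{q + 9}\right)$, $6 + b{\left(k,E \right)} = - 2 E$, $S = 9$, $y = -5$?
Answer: $3940$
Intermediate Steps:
$b{\left(k,E \right)} = -6 - 2 E$
$l{\left(q,p \right)} = \left(-5 + q\right) \left(p + \frac{9 + p}{9 + q}\right)$ ($l{\left(q,p \right)} = \left(q - 5\right) \left(p + \frac{p + 9}{q + 9}\right) = \left(-5 + q\right) \left(p + \frac{9 + p}{9 + q}\right)$)
$b{\left(-3,7 \right)} \left(l{\left(-2,11 \right)} - 100\right) = \left(-6 - 14\right) \left(\frac{-45 - 550 + 9 \left(-2\right) + 11 \left(-2\right)^{2} + 5 \cdot 11 \left(-2\right)}{9 - 2} - 100\right) = \left(-6 - 14\right) \left(\frac{-45 - 550 - 18 + 11 \cdot 4 - 110}{7} - 100\right) = - 20 \left(\frac{-45 - 550 - 18 + 44 - 110}{7} - 100\right) = - 20 \left(\frac{1}{7} \left(-679\right) - 100\right) = - 20 \left(-97 - 100\right) = \left(-20\right) \left(-197\right) = 3940$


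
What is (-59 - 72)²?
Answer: 17161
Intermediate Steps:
(-59 - 72)² = (-131)² = 17161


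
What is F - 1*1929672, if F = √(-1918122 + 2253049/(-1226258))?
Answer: -1929672 + 5*I*√115371978737455418/1226258 ≈ -1.9297e+6 + 1385.0*I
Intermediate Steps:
F = 5*I*√115371978737455418/1226258 (F = √(-1918122 + 2253049*(-1/1226258)) = √(-1918122 - 2253049/1226258) = √(-2352114700525/1226258) = 5*I*√115371978737455418/1226258 ≈ 1385.0*I)
F - 1*1929672 = 5*I*√115371978737455418/1226258 - 1*1929672 = 5*I*√115371978737455418/1226258 - 1929672 = -1929672 + 5*I*√115371978737455418/1226258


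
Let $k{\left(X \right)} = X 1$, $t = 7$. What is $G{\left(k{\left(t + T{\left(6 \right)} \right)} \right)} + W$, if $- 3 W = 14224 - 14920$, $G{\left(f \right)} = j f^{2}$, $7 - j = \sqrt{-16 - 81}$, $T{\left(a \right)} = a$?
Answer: $1415 - 169 i \sqrt{97} \approx 1415.0 - 1664.5 i$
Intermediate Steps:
$j = 7 - i \sqrt{97}$ ($j = 7 - \sqrt{-16 - 81} = 7 - \sqrt{-97} = 7 - i \sqrt{97} \approx 7.0 - 9.8489 i$)
$k{\left(X \right)} = X$
$G{\left(f \right)} = f^{2} \left(7 - i \sqrt{97}\right)$ ($G{\left(f \right)} = \left(7 - i \sqrt{97}\right) f^{2} = f^{2} \left(7 - i \sqrt{97}\right)$)
$W = 232$ ($W = - \frac{14224 - 14920}{3} = \left(- \frac{1}{3}\right) \left(-696\right) = 232$)
$G{\left(k{\left(t + T{\left(6 \right)} \right)} \right)} + W = \left(7 + 6\right)^{2} \left(7 - i \sqrt{97}\right) + 232 = 13^{2} \left(7 - i \sqrt{97}\right) + 232 = 169 \left(7 - i \sqrt{97}\right) + 232 = \left(1183 - 169 i \sqrt{97}\right) + 232 = 1415 - 169 i \sqrt{97}$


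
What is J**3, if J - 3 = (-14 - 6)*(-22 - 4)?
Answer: 143055667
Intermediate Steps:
J = 523 (J = 3 + (-14 - 6)*(-22 - 4) = 3 - 20*(-26) = 3 + 520 = 523)
J**3 = 523**3 = 143055667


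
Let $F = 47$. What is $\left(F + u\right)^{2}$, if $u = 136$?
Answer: $33489$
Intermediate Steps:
$\left(F + u\right)^{2} = \left(47 + 136\right)^{2} = 183^{2} = 33489$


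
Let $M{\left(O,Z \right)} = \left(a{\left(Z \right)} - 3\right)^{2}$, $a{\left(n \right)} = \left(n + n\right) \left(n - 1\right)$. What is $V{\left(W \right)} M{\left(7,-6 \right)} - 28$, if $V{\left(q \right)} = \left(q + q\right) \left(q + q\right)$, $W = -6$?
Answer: $944756$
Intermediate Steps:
$a{\left(n \right)} = 2 n \left(-1 + n\right)$
$V{\left(q \right)} = 4 q^{2}$ ($V{\left(q \right)} = 2 q 2 q = 4 q^{2}$)
$M{\left(O,Z \right)} = \left(-3 + 2 Z \left(-1 + Z\right)\right)^{2}$ ($M{\left(O,Z \right)} = \left(2 Z \left(-1 + Z\right) - 3\right)^{2} = \left(-3 + 2 Z \left(-1 + Z\right)\right)^{2}$)
$V{\left(W \right)} M{\left(7,-6 \right)} - 28 = 4 \left(-6\right)^{2} \left(-3 + 2 \left(-6\right) \left(-1 - 6\right)\right)^{2} - 28 = 4 \cdot 36 \left(-3 + 2 \left(-6\right) \left(-7\right)\right)^{2} - 28 = 144 \left(-3 + 84\right)^{2} - 28 = 144 \cdot 81^{2} - 28 = 144 \cdot 6561 - 28 = 944784 - 28 = 944756$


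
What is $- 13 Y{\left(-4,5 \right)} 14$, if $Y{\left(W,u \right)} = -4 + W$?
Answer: $1456$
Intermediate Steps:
$- 13 Y{\left(-4,5 \right)} 14 = - 13 \left(-4 - 4\right) 14 = \left(-13\right) \left(-8\right) 14 = 104 \cdot 14 = 1456$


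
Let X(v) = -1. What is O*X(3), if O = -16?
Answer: 16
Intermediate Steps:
O*X(3) = -16*(-1) = 16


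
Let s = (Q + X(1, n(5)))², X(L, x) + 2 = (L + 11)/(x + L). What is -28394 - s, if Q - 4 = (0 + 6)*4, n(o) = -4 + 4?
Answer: -29838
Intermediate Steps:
n(o) = 0
X(L, x) = -2 + (11 + L)/(L + x) (X(L, x) = -2 + (L + 11)/(x + L) = -2 + (11 + L)/(L + x))
Q = 28 (Q = 4 + (0 + 6)*4 = 4 + 6*4 = 4 + 24 = 28)
s = 1444 (s = (28 + (11 - 1*1 - 2*0)/(1 + 0))² = (28 + (11 - 1 + 0)/1)² = (28 + 1*10)² = (28 + 10)² = 38² = 1444)
-28394 - s = -28394 - 1*1444 = -28394 - 1444 = -29838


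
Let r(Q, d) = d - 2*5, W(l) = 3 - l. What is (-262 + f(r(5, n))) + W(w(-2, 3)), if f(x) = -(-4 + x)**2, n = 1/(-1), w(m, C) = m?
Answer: -482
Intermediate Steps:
n = -1
r(Q, d) = -10 + d (r(Q, d) = d - 10 = -10 + d)
(-262 + f(r(5, n))) + W(w(-2, 3)) = (-262 - (-4 + (-10 - 1))**2) + (3 - 1*(-2)) = (-262 - (-4 - 11)**2) + (3 + 2) = (-262 - 1*(-15)**2) + 5 = (-262 - 1*225) + 5 = (-262 - 225) + 5 = -487 + 5 = -482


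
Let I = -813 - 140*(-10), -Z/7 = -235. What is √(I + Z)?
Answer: 6*√62 ≈ 47.244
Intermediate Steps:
Z = 1645 (Z = -7*(-235) = 1645)
I = 587 (I = -813 - 1*(-1400) = -813 + 1400 = 587)
√(I + Z) = √(587 + 1645) = √2232 = 6*√62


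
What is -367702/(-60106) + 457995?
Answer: 13764307586/30053 ≈ 4.5800e+5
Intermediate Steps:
-367702/(-60106) + 457995 = -367702*(-1/60106) + 457995 = 183851/30053 + 457995 = 13764307586/30053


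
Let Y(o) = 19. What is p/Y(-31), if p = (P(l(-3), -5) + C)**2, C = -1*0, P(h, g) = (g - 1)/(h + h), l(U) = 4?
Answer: 9/304 ≈ 0.029605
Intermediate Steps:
P(h, g) = (-1 + g)/(2*h) (P(h, g) = (-1 + g)/((2*h)) = (-1 + g)*(1/(2*h)) = (-1 + g)/(2*h))
C = 0
p = 9/16 (p = ((1/2)*(-1 - 5)/4 + 0)**2 = ((1/2)*(1/4)*(-6) + 0)**2 = (-3/4 + 0)**2 = (-3/4)**2 = 9/16 ≈ 0.56250)
p/Y(-31) = (9/16)/19 = (9/16)*(1/19) = 9/304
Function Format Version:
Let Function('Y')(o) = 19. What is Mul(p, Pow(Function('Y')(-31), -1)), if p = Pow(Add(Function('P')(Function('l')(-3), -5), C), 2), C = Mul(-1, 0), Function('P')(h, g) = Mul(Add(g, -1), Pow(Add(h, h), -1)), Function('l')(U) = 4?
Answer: Rational(9, 304) ≈ 0.029605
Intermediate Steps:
Function('P')(h, g) = Mul(Rational(1, 2), Pow(h, -1), Add(-1, g)) (Function('P')(h, g) = Mul(Add(-1, g), Pow(Mul(2, h), -1)) = Mul(Add(-1, g), Mul(Rational(1, 2), Pow(h, -1))) = Mul(Rational(1, 2), Pow(h, -1), Add(-1, g)))
C = 0
p = Rational(9, 16) (p = Pow(Add(Mul(Rational(1, 2), Pow(4, -1), Add(-1, -5)), 0), 2) = Pow(Add(Mul(Rational(1, 2), Rational(1, 4), -6), 0), 2) = Pow(Add(Rational(-3, 4), 0), 2) = Pow(Rational(-3, 4), 2) = Rational(9, 16) ≈ 0.56250)
Mul(p, Pow(Function('Y')(-31), -1)) = Mul(Rational(9, 16), Pow(19, -1)) = Mul(Rational(9, 16), Rational(1, 19)) = Rational(9, 304)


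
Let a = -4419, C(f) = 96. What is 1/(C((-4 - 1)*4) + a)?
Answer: -1/4323 ≈ -0.00023132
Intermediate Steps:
1/(C((-4 - 1)*4) + a) = 1/(96 - 4419) = 1/(-4323) = -1/4323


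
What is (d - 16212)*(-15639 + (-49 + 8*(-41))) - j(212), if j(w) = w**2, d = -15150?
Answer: 502248848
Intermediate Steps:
(d - 16212)*(-15639 + (-49 + 8*(-41))) - j(212) = (-15150 - 16212)*(-15639 + (-49 + 8*(-41))) - 1*212**2 = -31362*(-15639 + (-49 - 328)) - 1*44944 = -31362*(-15639 - 377) - 44944 = -31362*(-16016) - 44944 = 502293792 - 44944 = 502248848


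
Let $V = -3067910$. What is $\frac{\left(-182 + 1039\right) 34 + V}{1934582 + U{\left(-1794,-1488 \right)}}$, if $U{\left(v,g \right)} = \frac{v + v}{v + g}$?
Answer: $- \frac{138517357}{88184746} \approx -1.5708$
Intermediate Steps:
$U{\left(v,g \right)} = \frac{2 v}{g + v}$
$\frac{\left(-182 + 1039\right) 34 + V}{1934582 + U{\left(-1794,-1488 \right)}} = \frac{\left(-182 + 1039\right) 34 - 3067910}{1934582 + 2 \left(-1794\right) \frac{1}{-1488 - 1794}} = \frac{857 \cdot 34 - 3067910}{1934582 + 2 \left(-1794\right) \frac{1}{-3282}} = \frac{29138 - 3067910}{1934582 + 2 \left(-1794\right) \left(- \frac{1}{3282}\right)} = - \frac{3038772}{1934582 + \frac{598}{547}} = - \frac{3038772}{\frac{1058216952}{547}} = \left(-3038772\right) \frac{547}{1058216952} = - \frac{138517357}{88184746}$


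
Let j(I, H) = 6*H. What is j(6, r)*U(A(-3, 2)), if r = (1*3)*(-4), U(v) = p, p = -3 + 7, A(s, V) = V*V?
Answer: -288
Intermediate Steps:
A(s, V) = V²
p = 4
U(v) = 4
r = -12 (r = 3*(-4) = -12)
j(6, r)*U(A(-3, 2)) = (6*(-12))*4 = -72*4 = -288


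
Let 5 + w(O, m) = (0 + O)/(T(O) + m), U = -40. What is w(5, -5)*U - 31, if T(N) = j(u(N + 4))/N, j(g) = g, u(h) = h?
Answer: 463/2 ≈ 231.50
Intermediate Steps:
T(N) = (4 + N)/N (T(N) = (N + 4)/N = (4 + N)/N)
w(O, m) = -5 + O/(m + (4 + O)/O) (w(O, m) = -5 + (0 + O)/((4 + O)/O + m) = -5 + O/(m + (4 + O)/O))
w(5, -5)*U - 31 = ((-20 - 5*5 - 1*5*(-1*5 + 5*(-5)))/(4 + 5 + 5*(-5)))*(-40) - 31 = ((-20 - 25 - 1*5*(-5 - 25))/(4 + 5 - 25))*(-40) - 31 = ((-20 - 25 - 1*5*(-30))/(-16))*(-40) - 31 = -(-20 - 25 + 150)/16*(-40) - 31 = -1/16*105*(-40) - 31 = -105/16*(-40) - 31 = 525/2 - 31 = 463/2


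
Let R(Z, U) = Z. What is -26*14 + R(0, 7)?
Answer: -364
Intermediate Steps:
-26*14 + R(0, 7) = -26*14 + 0 = -364 + 0 = -364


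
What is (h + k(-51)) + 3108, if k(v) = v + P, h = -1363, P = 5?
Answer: 1699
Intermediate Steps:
k(v) = 5 + v (k(v) = v + 5 = 5 + v)
(h + k(-51)) + 3108 = (-1363 + (5 - 51)) + 3108 = (-1363 - 46) + 3108 = -1409 + 3108 = 1699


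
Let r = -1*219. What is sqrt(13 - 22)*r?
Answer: -657*I ≈ -657.0*I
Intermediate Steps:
r = -219
sqrt(13 - 22)*r = sqrt(13 - 22)*(-219) = sqrt(-9)*(-219) = (3*I)*(-219) = -657*I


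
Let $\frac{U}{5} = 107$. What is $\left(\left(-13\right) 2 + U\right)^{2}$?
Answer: $259081$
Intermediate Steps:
$U = 535$ ($U = 5 \cdot 107 = 535$)
$\left(\left(-13\right) 2 + U\right)^{2} = \left(\left(-13\right) 2 + 535\right)^{2} = \left(-26 + 535\right)^{2} = 509^{2} = 259081$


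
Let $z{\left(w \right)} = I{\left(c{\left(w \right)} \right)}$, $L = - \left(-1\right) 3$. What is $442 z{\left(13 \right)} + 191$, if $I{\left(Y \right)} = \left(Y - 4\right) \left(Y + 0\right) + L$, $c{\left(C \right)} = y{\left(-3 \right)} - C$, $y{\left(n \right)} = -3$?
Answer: $142957$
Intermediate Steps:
$L = 3$ ($L = \left(-1\right) \left(-3\right) = 3$)
$c{\left(C \right)} = -3 - C$
$I{\left(Y \right)} = 3 + Y \left(-4 + Y\right)$ ($I{\left(Y \right)} = \left(Y - 4\right) \left(Y + 0\right) + 3 = \left(-4 + Y\right) Y + 3 = Y \left(-4 + Y\right) + 3 = 3 + Y \left(-4 + Y\right)$)
$z{\left(w \right)} = 15 + \left(-3 - w\right)^{2} + 4 w$ ($z{\left(w \right)} = 3 + \left(-3 - w\right)^{2} - 4 \left(-3 - w\right) = 3 + \left(-3 - w\right)^{2} + \left(12 + 4 w\right) = 15 + \left(-3 - w\right)^{2} + 4 w$)
$442 z{\left(13 \right)} + 191 = 442 \left(24 + 13^{2} + 10 \cdot 13\right) + 191 = 442 \left(24 + 169 + 130\right) + 191 = 442 \cdot 323 + 191 = 142766 + 191 = 142957$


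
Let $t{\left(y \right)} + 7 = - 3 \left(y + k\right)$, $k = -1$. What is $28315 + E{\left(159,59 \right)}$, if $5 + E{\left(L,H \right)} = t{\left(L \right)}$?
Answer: $27829$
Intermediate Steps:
$t{\left(y \right)} = -4 - 3 y$ ($t{\left(y \right)} = -7 - 3 \left(y - 1\right) = -7 - 3 \left(-1 + y\right) = -7 - \left(-3 + 3 y\right) = -4 - 3 y$)
$E{\left(L,H \right)} = -9 - 3 L$ ($E{\left(L,H \right)} = -5 - \left(4 + 3 L\right) = -9 - 3 L$)
$28315 + E{\left(159,59 \right)} = 28315 - 486 = 27829$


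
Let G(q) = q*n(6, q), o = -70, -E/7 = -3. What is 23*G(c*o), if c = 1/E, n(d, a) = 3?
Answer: -230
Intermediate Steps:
E = 21 (E = -7*(-3) = 21)
c = 1/21 ≈ 0.047619
G(q) = 3*q (G(q) = q*3 = 3*q)
23*G(c*o) = 23*(3*((1/21)*(-70))) = 23*(3*(-10/3)) = 23*(-10) = -230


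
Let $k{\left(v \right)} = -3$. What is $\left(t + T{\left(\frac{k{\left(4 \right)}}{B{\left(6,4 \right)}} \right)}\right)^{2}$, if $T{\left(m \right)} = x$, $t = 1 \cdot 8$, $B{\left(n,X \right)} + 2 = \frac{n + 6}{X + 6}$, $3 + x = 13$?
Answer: $324$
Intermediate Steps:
$x = 10$ ($x = -3 + 13 = 10$)
$B{\left(n,X \right)} = -2 + \frac{6 + n}{6 + X}$ ($B{\left(n,X \right)} = -2 + \frac{n + 6}{X + 6} = -2 + \frac{6 + n}{6 + X}$)
$t = 8$
$T{\left(m \right)} = 10$
$\left(t + T{\left(\frac{k{\left(4 \right)}}{B{\left(6,4 \right)}} \right)}\right)^{2} = \left(8 + 10\right)^{2} = 18^{2} = 324$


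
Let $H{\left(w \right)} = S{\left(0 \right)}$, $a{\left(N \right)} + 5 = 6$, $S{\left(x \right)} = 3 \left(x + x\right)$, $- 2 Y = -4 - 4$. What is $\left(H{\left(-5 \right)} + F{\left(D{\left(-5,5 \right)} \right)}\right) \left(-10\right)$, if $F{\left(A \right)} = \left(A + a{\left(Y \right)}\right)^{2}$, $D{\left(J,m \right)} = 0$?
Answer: $-10$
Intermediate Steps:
$Y = 4$ ($Y = - \frac{-4 - 4}{2} = \left(- \frac{1}{2}\right) \left(-8\right) = 4$)
$S{\left(x \right)} = 6 x$ ($S{\left(x \right)} = 3 \cdot 2 x = 6 x$)
$a{\left(N \right)} = 1$ ($a{\left(N \right)} = -5 + 6 = 1$)
$H{\left(w \right)} = 0$ ($H{\left(w \right)} = 6 \cdot 0 = 0$)
$F{\left(A \right)} = \left(1 + A\right)^{2}$ ($F{\left(A \right)} = \left(A + 1\right)^{2} = \left(1 + A\right)^{2}$)
$\left(H{\left(-5 \right)} + F{\left(D{\left(-5,5 \right)} \right)}\right) \left(-10\right) = \left(0 + \left(1 + 0\right)^{2}\right) \left(-10\right) = \left(0 + 1^{2}\right) \left(-10\right) = \left(0 + 1\right) \left(-10\right) = 1 \left(-10\right) = -10$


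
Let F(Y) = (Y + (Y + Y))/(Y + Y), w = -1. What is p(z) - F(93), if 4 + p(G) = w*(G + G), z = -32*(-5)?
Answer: -651/2 ≈ -325.50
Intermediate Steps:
F(Y) = 3/2 (F(Y) = (Y + 2*Y)/((2*Y)) = (3*Y)*(1/(2*Y)) = 3/2)
z = 160
p(G) = -4 - 2*G (p(G) = -4 - (G + G) = -4 - 2*G)
p(z) - F(93) = (-4 - 2*160) - 1*3/2 = (-4 - 320) - 3/2 = -324 - 3/2 = -651/2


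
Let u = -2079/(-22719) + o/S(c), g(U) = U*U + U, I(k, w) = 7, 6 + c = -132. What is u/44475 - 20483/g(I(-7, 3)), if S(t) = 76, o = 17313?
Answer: -43692182667579/119454987400 ≈ -365.76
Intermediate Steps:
c = -138 (c = -6 - 132 = -138)
g(U) = U + U**2 (g(U) = U**2 + U = U + U**2)
u = 131164017/575548 (u = -2079/(-22719) + 17313/76 = -2079*(-1/22719) + 17313*(1/76) = 693/7573 + 17313/76 = 131164017/575548 ≈ 227.89)
u/44475 - 20483/g(I(-7, 3)) = (131164017/575548)/44475 - 20483*1/(7*(1 + 7)) = (131164017/575548)*(1/44475) - 20483/(7*8) = 43721339/8532499100 - 20483/56 = -43692182667579/119454987400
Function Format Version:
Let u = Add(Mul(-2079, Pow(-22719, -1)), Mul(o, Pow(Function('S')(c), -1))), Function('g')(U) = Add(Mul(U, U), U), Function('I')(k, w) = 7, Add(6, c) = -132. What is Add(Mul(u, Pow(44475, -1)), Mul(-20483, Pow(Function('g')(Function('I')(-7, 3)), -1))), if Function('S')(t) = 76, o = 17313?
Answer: Rational(-43692182667579, 119454987400) ≈ -365.76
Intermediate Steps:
c = -138 (c = Add(-6, -132) = -138)
Function('g')(U) = Add(U, Pow(U, 2)) (Function('g')(U) = Add(Pow(U, 2), U) = Add(U, Pow(U, 2)))
u = Rational(131164017, 575548) (u = Add(Mul(-2079, Pow(-22719, -1)), Mul(17313, Pow(76, -1))) = Add(Mul(-2079, Rational(-1, 22719)), Mul(17313, Rational(1, 76))) = Add(Rational(693, 7573), Rational(17313, 76)) = Rational(131164017, 575548) ≈ 227.89)
Add(Mul(u, Pow(44475, -1)), Mul(-20483, Pow(Function('g')(Function('I')(-7, 3)), -1))) = Add(Mul(Rational(131164017, 575548), Pow(44475, -1)), Mul(-20483, Pow(Mul(7, Add(1, 7)), -1))) = Add(Mul(Rational(131164017, 575548), Rational(1, 44475)), Mul(-20483, Pow(Mul(7, 8), -1))) = Add(Rational(43721339, 8532499100), Mul(-20483, Pow(56, -1))) = Add(Rational(43721339, 8532499100), Mul(-20483, Rational(1, 56))) = Add(Rational(43721339, 8532499100), Rational(-20483, 56)) = Rational(-43692182667579, 119454987400)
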